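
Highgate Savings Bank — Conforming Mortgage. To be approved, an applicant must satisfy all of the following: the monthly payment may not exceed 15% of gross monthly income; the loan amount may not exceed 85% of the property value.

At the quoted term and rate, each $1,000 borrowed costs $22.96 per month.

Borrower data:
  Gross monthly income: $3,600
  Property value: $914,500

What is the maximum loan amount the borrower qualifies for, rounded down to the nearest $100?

Payment cap: 15% × $3,600 = $540/month.
At $22.96 per $1,000, that supports 540/22.96 × 1,000 ≈ $23,519 → $23,500.
LTV cap: 85% × $914,500 = $777,325 → $777,300.
Binding constraint: payment-to-income.

$23,500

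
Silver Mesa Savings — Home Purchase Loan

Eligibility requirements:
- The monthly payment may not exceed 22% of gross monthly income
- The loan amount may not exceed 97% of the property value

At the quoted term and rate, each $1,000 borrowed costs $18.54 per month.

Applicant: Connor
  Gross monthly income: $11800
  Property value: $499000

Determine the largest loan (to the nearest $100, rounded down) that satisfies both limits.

$140,000

Payment cap: 22% × $11,800 = $2,596/month.
At $18.54 per $1,000, that supports 2,596/18.54 × 1,000 ≈ $140,021 → $140,000.
LTV cap: 97% × $499,000 = $484,030 → $484,000.
Binding constraint: payment-to-income.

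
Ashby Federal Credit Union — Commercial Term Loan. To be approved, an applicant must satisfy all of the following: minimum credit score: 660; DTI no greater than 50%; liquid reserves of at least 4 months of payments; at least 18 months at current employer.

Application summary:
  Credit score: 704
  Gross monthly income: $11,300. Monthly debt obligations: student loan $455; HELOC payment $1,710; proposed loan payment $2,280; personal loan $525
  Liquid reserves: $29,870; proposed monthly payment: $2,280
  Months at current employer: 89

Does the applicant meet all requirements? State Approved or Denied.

Credit score 704 ≥ 660 (meets)
Total monthly debts = (455 + 1,710 + 2,280 + 525) = 4,970. Debt-to-income = 4,970/11,300 = 44% — meets 50% limit
Reserves = 29,870/2,280 = 13.1 months ≥ 4
Employment 89 ≥ 18 months
All criteria satisfied.

Approved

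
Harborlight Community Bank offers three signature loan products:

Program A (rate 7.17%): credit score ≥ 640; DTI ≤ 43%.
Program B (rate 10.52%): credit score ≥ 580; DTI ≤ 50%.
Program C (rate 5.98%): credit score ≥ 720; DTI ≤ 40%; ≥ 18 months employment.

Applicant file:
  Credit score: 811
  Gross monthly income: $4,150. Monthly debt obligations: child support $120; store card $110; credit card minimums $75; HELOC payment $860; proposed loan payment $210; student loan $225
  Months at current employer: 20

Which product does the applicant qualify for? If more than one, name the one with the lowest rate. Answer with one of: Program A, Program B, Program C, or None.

Program C

Total debts = (120 + 110 + 75 + 860 + 210 + 225) = 1,600; DTI = 1,600/4,150 = 38.6%.
Program A: score 811 ≥ 640; DTI 38.6% ≤ 43% → qualifies.
Program B: score 811 ≥ 580; DTI 38.6% ≤ 50% → qualifies.
Program C: score 811 ≥ 720; DTI 38.6% ≤ 40%; employment 20 ≥ 18 mo → qualifies.
Qualifying: Program A, Program B, Program C. Lowest rate is 5.98% → Program C.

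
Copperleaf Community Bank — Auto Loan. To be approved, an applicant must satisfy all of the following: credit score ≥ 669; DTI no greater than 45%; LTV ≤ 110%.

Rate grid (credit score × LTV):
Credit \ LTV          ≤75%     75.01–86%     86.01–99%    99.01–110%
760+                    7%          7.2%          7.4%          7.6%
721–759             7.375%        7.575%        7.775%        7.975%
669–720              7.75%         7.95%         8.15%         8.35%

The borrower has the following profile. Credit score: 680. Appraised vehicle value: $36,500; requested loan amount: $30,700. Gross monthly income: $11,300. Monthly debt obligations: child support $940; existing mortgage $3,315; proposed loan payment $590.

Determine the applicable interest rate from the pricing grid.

7.95%

Credit score 680 ≥ 669; Total monthly debts = (940 + 3,315 + 590) = 4,845. Debt-to-income = 4,845/11,300 = 42.9% — meets 45% limit
Loan-to-value = 30,700/36,500 = 84.1% — pass (110% max)
Score 680 is in the 669–720 band; LTV 84.1% is in the 75.01–86% band → 7.95%.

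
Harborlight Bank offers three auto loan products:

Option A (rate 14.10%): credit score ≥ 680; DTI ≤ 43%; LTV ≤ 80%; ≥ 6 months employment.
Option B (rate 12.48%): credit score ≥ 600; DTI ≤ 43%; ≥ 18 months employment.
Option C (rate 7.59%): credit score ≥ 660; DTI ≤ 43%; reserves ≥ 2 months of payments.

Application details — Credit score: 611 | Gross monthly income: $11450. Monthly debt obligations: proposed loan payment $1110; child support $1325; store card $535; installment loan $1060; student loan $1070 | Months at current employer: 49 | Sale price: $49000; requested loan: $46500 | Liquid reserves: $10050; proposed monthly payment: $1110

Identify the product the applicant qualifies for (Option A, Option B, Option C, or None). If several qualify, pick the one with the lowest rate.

Total debts = (1,110 + 1,325 + 535 + 1,060 + 1,070) = 5,100; DTI = 5,100/11,450 = 44.5%.
LTV = 46,500/49,000 = 94.9%.
Reserves = 10,050/1,110 = 9.1 months.
Option A: score 611 < 680; DTI 44.5% > 43%; LTV 94.9% > 80%; employment 49 ≥ 6 mo → does not qualify.
Option B: score 611 ≥ 600; DTI 44.5% > 43%; employment 49 ≥ 18 mo → does not qualify.
Option C: score 611 < 660; DTI 44.5% > 43%; reserves 9.1 ≥ 2 mo → does not qualify.

None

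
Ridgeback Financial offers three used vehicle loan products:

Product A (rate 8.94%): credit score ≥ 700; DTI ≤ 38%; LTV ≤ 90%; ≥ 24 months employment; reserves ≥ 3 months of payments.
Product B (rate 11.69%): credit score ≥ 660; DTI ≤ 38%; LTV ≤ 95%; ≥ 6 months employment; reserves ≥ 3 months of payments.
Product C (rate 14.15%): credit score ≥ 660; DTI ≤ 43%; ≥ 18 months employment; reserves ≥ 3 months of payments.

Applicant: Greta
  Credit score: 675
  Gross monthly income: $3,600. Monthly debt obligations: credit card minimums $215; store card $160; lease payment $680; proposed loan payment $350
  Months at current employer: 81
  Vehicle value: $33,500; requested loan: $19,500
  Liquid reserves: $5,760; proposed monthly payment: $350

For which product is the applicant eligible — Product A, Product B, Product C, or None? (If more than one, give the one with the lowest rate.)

Total debts = (215 + 160 + 680 + 350) = 1,405; DTI = 1,405/3,600 = 39%.
LTV = 19,500/33,500 = 58.2%.
Reserves = 5,760/350 = 16.5 months.
Product A: score 675 < 700; DTI 39% > 38%; LTV 58.2% ≤ 90%; employment 81 ≥ 24 mo; reserves 16.5 ≥ 3 mo → does not qualify.
Product B: score 675 ≥ 660; DTI 39% > 38%; LTV 58.2% ≤ 95%; employment 81 ≥ 6 mo; reserves 16.5 ≥ 3 mo → does not qualify.
Product C: score 675 ≥ 660; DTI 39% ≤ 43%; employment 81 ≥ 18 mo; reserves 16.5 ≥ 3 mo → qualifies.

Product C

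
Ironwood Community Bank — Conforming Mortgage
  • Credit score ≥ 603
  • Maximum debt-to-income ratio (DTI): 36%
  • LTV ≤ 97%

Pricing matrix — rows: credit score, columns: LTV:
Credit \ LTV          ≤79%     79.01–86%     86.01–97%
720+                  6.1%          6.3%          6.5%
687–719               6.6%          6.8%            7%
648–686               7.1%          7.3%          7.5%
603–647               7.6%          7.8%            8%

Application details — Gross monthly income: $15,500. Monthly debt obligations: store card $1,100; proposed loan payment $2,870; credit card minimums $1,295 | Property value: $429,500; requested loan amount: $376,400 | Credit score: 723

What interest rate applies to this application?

6.5%

Credit score 723 ≥ 603; Total monthly debts = (1,100 + 2,870 + 1,295) = 5,265. DTI: 5,265 ÷ 15,500 = 34%, within the 36% cap
LTV = 376,400/429,500 = 87.6% ≤ 97%
Score 723 is in the 720+ band; LTV 87.6% is in the 86.01–97% band → 6.5%.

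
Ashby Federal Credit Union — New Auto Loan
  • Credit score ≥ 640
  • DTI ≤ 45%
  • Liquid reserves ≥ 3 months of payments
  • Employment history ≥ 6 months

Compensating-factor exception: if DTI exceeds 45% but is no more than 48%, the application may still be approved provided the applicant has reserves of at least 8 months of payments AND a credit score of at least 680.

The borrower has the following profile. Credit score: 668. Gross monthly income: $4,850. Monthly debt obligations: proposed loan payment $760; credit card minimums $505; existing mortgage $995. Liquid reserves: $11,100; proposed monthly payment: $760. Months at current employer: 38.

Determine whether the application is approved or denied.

Denied

Credit score 668 ≥ 640 (meets base)
Total debts = (760 + 505 + 995) = 2,260. DTI = 2,260/4,850 = 46.6% > 45% — standard DTI limit exceeded.
Liquid reserves cover 11,100/760 = 14.6 months — ≥ 3 required
Employment 38 ≥ 6 months
46.6% falls in the override range (45%–48%), so the compensating-factor test applies.
Override check — reserves: 14.6 mo (ok); score: 668 (below 680).
Override conditions not both satisfied; exception does not apply.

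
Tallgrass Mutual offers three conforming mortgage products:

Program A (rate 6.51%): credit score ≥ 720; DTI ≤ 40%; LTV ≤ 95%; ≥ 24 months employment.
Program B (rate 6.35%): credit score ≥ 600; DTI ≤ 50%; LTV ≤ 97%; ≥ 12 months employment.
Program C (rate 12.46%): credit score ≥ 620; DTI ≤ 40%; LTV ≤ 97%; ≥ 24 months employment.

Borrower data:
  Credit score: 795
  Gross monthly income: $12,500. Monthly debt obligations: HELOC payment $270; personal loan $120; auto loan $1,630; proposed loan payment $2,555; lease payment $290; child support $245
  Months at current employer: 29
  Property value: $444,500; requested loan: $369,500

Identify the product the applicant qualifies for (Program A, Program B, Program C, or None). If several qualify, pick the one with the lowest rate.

Program B

Total debts = (270 + 120 + 1,630 + 2,555 + 290 + 245) = 5,110; DTI = 5,110/12,500 = 40.9%.
LTV = 369,500/444,500 = 83.1%.
Program A: score 795 ≥ 720; DTI 40.9% > 40%; LTV 83.1% ≤ 95%; employment 29 ≥ 24 mo → does not qualify.
Program B: score 795 ≥ 600; DTI 40.9% ≤ 50%; LTV 83.1% ≤ 97%; employment 29 ≥ 12 mo → qualifies.
Program C: score 795 ≥ 620; DTI 40.9% > 40%; LTV 83.1% ≤ 97%; employment 29 ≥ 24 mo → does not qualify.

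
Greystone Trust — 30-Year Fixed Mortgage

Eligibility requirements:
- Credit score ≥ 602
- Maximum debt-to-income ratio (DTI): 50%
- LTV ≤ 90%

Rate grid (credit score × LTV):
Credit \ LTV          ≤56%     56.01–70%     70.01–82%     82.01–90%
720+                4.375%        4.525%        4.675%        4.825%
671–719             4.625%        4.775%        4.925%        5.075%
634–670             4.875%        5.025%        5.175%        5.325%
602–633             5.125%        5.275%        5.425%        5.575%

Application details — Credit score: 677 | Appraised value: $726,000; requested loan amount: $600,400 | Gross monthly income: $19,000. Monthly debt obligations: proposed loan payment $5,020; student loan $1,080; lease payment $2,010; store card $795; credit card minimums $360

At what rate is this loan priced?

Credit score 677 ≥ 602; Total monthly debts = (5,020 + 1,080 + 2,010 + 795 + 360) = 9,265. DTI = 9,265/19,000 = 48.8% ≤ 50%
LTV = 600,400/726,000 = 82.7% ≤ 90%
Row: 677 falls in 671–719. Column: 82.7% falls in 82.01–90%. Rate = 5.075%.

5.075%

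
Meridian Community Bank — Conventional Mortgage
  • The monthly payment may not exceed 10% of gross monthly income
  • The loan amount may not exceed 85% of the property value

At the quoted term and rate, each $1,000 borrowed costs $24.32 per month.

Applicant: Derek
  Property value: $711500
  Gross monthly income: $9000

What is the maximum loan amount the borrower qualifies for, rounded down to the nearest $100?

Payment cap: 10% × $9,000 = $900/month.
At $24.32 per $1,000, that supports 900/24.32 × 1,000 ≈ $37,006 → $37,000.
LTV cap: 85% × $711,500 = $604,775 → $604,700.
Binding constraint: payment-to-income.

$37,000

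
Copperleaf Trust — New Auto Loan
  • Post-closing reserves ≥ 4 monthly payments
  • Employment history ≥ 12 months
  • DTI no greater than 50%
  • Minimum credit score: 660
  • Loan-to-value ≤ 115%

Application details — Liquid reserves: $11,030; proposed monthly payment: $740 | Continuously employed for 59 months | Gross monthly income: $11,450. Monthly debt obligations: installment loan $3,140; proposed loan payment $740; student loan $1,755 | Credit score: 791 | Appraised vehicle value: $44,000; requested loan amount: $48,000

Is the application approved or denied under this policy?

Approved

Liquid reserves cover 11,030/740 = 14.9 months — ≥ 4 required
Employment 59 ≥ 12 months
Total monthly debts = (3,140 + 740 + 1,755) = 5,635. Debt-to-income = 5,635/11,450 = 49.2% — meets 50% limit
Credit score 791 ≥ 660 (meets)
LTV: 48,000 ÷ 44,000 = 109.1%, within 115% cap
All criteria satisfied.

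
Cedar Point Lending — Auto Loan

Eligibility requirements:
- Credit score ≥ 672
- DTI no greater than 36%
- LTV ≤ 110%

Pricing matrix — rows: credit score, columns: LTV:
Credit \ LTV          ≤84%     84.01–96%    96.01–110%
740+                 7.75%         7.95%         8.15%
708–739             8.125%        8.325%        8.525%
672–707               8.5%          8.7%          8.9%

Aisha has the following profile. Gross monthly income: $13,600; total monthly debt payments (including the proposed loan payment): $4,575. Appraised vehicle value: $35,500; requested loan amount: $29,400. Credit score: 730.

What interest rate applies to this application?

8.125%

Credit score 730 ≥ 672; DTI: 4,575 ÷ 13,600 = 33.6%, within the 36% cap
LTV: 29,400 ÷ 35,500 = 82.8%, within 110% cap
Credit 730 → row 708–739; LTV 82.8% → column ≤84%. Grid cell → 8.125%.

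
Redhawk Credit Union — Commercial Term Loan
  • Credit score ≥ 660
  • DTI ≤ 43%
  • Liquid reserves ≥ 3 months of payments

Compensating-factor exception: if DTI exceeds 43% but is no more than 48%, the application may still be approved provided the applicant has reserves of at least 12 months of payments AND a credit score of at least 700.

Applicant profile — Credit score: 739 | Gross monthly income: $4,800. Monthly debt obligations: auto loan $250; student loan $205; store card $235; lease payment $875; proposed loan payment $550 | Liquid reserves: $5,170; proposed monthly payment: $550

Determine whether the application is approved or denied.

Credit score 739 ≥ 660 (meets base)
Total debts = (250 + 205 + 235 + 875 + 550) = 2,115. DTI: 2,115 ÷ 4,800 = 44.1%, over the 43% base limit.
Reserves = 5,170/550 = 9.4 months ≥ 3
44.1% falls in the override range (43%–48%), so the compensating-factor test applies.
Override check — reserves: 9.4 mo (short of 12); score: 739 (ok).
Compensating-factor requirement not fully met.

Denied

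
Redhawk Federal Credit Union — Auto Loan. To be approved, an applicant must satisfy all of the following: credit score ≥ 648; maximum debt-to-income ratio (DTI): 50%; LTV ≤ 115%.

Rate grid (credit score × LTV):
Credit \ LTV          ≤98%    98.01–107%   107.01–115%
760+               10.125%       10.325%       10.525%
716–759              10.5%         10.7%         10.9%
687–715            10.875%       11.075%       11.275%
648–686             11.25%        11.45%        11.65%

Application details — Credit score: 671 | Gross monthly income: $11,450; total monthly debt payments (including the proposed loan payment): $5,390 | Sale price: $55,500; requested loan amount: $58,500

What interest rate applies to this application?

Credit score 671 ≥ 648; DTI: 5,390 ÷ 11,450 = 47.1%, within the 50% cap
Loan-to-value = 58,500/55,500 = 105.4% — pass (115% max)
Credit 671 → row 648–686; LTV 105.4% → column 98.01–107%. Grid cell → 11.45%.

11.45%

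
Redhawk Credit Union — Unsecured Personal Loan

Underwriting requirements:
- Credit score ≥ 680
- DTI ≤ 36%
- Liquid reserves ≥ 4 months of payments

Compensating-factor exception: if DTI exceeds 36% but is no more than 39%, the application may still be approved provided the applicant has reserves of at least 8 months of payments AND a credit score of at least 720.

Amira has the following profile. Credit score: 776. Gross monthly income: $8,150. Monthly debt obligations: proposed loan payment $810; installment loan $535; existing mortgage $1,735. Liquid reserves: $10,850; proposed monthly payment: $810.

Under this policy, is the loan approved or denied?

Approved

Credit score 776 ≥ 680 (meets base)
Total debts = (810 + 535 + 1,735) = 3,080. DTI: 3,080 ÷ 8,150 = 37.8%, over the 36% base limit.
Reserves = 10,850/810 = 13.4 months ≥ 4
DTI 37.8% is within the 36%–39% exception band; checking compensating factors.
Reserves 13.4 ≥ 8 months; credit score 776 ≥ 720.
Both compensating conditions met → exception applies.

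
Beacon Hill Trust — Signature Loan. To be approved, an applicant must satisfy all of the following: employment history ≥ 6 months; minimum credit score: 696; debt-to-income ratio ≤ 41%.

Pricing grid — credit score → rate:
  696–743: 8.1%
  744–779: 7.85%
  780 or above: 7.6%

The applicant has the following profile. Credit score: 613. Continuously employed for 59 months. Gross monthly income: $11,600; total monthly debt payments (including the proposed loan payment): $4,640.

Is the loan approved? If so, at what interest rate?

Credit score 613 < 696 (below minimum)
Debt-to-income = 4,640/11,600 = 40% — meets 41% limit
Employment 59 ≥ 6 months
Not all requirements met → denied.

Denied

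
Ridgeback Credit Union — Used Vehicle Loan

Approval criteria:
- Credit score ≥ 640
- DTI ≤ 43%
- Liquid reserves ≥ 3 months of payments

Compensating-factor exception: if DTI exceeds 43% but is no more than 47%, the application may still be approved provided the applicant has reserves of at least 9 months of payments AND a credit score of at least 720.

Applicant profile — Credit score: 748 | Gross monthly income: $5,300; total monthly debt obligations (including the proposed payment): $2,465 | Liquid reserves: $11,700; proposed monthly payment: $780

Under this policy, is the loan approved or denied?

Approved

Credit score 748 ≥ 640 (meets base)
DTI = 2,465/5,300 = 46.5% > 43% — standard DTI limit exceeded.
Liquid reserves cover 11,700/780 = 15.0 months — ≥ 3 required
46.5% falls in the override range (43%–47%), so the compensating-factor test applies.
Reserves 15.0 ≥ 9 months; credit score 748 ≥ 720.
Both compensating conditions met → exception applies.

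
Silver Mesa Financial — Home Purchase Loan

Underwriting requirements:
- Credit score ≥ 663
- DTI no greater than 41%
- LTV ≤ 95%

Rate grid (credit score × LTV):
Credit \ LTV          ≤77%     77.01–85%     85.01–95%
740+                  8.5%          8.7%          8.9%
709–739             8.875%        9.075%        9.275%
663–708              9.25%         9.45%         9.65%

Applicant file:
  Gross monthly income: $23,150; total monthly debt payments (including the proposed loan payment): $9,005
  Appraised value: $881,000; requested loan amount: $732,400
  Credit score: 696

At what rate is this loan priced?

Credit score 696 ≥ 663; DTI = 9,005/23,150 = 38.9% ≤ 41%
LTV = 732,400/881,000 = 83.1% ≤ 95%
Credit 696 → row 663–708; LTV 83.1% → column 77.01–85%. Grid cell → 9.45%.

9.45%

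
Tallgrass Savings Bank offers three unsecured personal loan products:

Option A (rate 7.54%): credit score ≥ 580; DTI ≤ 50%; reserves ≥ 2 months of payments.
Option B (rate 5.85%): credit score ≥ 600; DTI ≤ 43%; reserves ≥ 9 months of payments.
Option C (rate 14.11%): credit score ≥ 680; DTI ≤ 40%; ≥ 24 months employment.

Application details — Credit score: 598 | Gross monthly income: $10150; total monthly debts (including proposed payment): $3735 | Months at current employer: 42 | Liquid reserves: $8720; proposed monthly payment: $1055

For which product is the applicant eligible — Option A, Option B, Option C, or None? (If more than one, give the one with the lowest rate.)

Option A

DTI = 3,735/10,150 = 36.8%.
Reserves = 8,720/1,055 = 8.3 months.
Option A: score 598 ≥ 580; DTI 36.8% ≤ 50%; reserves 8.3 ≥ 2 mo → qualifies.
Option B: score 598 < 600; DTI 36.8% ≤ 43%; reserves 8.3 < 9 mo → does not qualify.
Option C: score 598 < 680; DTI 36.8% ≤ 40%; employment 42 ≥ 24 mo → does not qualify.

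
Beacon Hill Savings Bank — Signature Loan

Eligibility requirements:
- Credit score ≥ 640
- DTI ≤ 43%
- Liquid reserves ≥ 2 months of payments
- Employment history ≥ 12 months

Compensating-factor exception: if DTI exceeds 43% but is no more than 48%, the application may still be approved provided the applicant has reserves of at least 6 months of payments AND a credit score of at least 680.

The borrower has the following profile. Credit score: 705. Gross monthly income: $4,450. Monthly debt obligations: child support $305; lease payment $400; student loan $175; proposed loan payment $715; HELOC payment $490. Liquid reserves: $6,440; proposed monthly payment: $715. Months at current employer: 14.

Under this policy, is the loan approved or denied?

Credit score 705 ≥ 640 (meets base)
Total debts = (305 + 400 + 175 + 715 + 490) = 2,085. DTI = 2,085/4,450 = 46.9% > 43% — standard DTI limit exceeded.
Liquid reserves cover 6,440/715 = 9.0 months — ≥ 2 required
Employment 14 ≥ 12 months
46.9% falls in the override range (43%–48%), so the compensating-factor test applies.
Reserves 9.0 ≥ 6 months; credit score 705 ≥ 680.
Both compensating conditions met → exception applies.

Approved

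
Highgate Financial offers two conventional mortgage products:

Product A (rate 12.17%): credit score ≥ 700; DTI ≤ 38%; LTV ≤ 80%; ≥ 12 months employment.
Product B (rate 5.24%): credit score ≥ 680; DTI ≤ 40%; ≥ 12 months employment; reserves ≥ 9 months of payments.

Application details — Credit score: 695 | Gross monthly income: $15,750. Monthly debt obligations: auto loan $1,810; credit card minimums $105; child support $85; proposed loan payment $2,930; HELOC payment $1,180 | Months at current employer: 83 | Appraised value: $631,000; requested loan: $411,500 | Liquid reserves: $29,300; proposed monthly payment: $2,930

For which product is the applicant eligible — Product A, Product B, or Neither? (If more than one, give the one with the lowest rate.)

Total debts = (1,810 + 105 + 85 + 2,930 + 1,180) = 6,110; DTI = 6,110/15,750 = 38.8%.
LTV = 411,500/631,000 = 65.2%.
Reserves = 29,300/2,930 = 10.0 months.
Product A: score 695 < 700; DTI 38.8% > 38%; LTV 65.2% ≤ 80%; employment 83 ≥ 12 mo → does not qualify.
Product B: score 695 ≥ 680; DTI 38.8% ≤ 40%; employment 83 ≥ 12 mo; reserves 10.0 ≥ 9 mo → qualifies.

Product B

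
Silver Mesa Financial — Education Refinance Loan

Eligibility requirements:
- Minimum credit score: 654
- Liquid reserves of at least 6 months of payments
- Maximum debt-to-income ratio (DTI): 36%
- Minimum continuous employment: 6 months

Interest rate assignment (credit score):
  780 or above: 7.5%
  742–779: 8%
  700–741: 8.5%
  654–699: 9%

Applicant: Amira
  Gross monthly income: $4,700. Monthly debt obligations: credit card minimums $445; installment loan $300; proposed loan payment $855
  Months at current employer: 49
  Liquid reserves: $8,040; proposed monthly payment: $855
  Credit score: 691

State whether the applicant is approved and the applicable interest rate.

Credit score 691 ≥ 654 (meets minimum)
Employment 49 ≥ 6 months
Total monthly debts = (445 + 300 + 855) = 1,600. DTI: 1,600 ÷ 4,700 = 34%, within the 36% cap
Reserves: 8,040 ÷ 855 = 9.4 months (meets 6-month minimum)
All requirements met. Score 691 falls in the 654–699 tier → 9%.

Approved at 9%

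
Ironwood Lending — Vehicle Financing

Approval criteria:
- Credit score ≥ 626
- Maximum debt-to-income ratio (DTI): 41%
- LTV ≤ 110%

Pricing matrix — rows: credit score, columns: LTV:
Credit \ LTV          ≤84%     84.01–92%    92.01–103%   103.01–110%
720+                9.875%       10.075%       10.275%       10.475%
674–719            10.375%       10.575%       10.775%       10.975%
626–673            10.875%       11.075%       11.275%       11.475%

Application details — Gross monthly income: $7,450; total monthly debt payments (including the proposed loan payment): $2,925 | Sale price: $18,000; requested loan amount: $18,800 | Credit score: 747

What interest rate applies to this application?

10.475%

Credit score 747 ≥ 626; DTI: 2,925 ÷ 7,450 = 39.3%, within the 41% cap
Loan-to-value = 18,800/18,000 = 104.4% — pass (110% max)
Credit 747 → row 720+; LTV 104.4% → column 103.01–110%. Grid cell → 10.475%.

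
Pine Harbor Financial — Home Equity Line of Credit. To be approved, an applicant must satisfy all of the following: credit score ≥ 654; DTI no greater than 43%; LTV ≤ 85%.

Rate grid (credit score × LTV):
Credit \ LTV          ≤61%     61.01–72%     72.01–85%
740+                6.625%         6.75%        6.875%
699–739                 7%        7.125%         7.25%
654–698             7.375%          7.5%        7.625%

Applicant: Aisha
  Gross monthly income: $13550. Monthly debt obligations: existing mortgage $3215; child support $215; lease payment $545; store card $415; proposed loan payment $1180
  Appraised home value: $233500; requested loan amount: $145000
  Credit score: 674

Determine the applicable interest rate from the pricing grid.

Credit score 674 ≥ 654; Total monthly debts = (3,215 + 215 + 545 + 415 + 1,180) = 5,570. DTI: 5,570 ÷ 13,550 = 41.1%, within the 43% cap
Loan-to-value = 145,000/233,500 = 62.1% — pass (85% max)
Credit 674 → row 654–698; LTV 62.1% → column 61.01–72%. Grid cell → 7.5%.

7.5%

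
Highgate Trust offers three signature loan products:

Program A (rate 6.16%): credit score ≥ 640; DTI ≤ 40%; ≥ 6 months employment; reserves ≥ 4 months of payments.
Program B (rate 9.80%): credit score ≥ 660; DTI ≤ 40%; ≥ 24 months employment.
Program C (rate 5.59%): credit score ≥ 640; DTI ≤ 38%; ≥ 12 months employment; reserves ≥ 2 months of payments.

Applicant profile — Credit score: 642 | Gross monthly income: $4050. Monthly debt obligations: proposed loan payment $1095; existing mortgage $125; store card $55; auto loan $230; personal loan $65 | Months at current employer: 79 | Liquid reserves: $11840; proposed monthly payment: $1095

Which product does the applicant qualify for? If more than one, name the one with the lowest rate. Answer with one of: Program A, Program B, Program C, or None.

Program A

Total debts = (1,095 + 125 + 55 + 230 + 65) = 1,570; DTI = 1,570/4,050 = 38.8%.
Reserves = 11,840/1,095 = 10.8 months.
Program A: score 642 ≥ 640; DTI 38.8% ≤ 40%; employment 79 ≥ 6 mo; reserves 10.8 ≥ 4 mo → qualifies.
Program B: score 642 < 660; DTI 38.8% ≤ 40%; employment 79 ≥ 24 mo → does not qualify.
Program C: score 642 ≥ 640; DTI 38.8% > 38%; employment 79 ≥ 12 mo; reserves 10.8 ≥ 2 mo → does not qualify.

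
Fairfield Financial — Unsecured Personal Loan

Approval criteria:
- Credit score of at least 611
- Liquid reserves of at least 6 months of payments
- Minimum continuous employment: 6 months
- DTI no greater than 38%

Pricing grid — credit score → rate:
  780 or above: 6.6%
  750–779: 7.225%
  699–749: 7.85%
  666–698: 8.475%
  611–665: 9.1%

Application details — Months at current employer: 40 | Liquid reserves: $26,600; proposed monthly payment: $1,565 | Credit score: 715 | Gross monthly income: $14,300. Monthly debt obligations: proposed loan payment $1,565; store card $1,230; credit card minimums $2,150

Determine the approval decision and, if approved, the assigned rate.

Credit score 715 ≥ 611 (meets minimum)
Employment 40 ≥ 6 months
Total monthly debts = (1,565 + 1,230 + 2,150) = 4,945. DTI = 4,945/14,300 = 34.6% ≤ 38%
Reserves: 26,600 ÷ 1,565 = 17.0 months (meets 6-month minimum)
All requirements met. Score 715 falls in the 699–749 tier → 7.85%.

Approved at 7.85%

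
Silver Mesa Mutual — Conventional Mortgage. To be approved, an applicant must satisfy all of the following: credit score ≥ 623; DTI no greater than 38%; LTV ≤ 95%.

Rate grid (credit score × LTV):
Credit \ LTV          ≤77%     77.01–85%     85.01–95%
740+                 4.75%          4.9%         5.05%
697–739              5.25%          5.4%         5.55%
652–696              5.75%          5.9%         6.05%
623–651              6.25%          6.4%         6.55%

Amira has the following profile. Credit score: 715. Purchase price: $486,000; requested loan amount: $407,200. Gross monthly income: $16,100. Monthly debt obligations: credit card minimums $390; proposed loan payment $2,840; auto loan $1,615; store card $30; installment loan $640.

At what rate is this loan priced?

5.4%

Credit score 715 ≥ 623; Total monthly debts = (390 + 2,840 + 1,615 + 30 + 640) = 5,515. DTI: 5,515 ÷ 16,100 = 34.3%, within the 38% cap
Loan-to-value = 407,200/486,000 = 83.8% — pass (95% max)
Credit 715 → row 697–739; LTV 83.8% → column 77.01–85%. Grid cell → 5.4%.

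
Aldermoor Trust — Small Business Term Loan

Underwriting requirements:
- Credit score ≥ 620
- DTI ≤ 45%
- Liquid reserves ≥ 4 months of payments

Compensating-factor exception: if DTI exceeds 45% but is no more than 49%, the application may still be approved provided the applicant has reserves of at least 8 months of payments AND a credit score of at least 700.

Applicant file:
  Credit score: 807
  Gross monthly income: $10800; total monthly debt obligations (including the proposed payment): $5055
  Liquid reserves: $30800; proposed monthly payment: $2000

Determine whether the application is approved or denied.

Approved

Credit score 807 ≥ 620 (meets base)
DTI: 5,055 ÷ 10,800 = 46.8%, over the 45% base limit.
Reserves = 30,800/2,000 = 15.4 months ≥ 4
DTI 46.8% is within the 45%–49% exception band; checking compensating factors.
Reserves 15.4 ≥ 8 months; credit score 807 ≥ 700.
Both compensating conditions met → exception applies.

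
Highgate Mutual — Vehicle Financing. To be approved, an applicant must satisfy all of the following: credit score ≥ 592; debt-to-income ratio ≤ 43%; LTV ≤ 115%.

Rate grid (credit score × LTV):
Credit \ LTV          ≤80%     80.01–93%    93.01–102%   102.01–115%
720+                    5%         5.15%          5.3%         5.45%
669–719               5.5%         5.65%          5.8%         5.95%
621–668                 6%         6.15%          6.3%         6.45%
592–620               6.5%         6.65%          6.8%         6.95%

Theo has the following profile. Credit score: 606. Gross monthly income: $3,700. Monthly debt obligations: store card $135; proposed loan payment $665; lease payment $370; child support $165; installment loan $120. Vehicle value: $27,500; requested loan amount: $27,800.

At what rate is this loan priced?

Credit score 606 ≥ 592; Total monthly debts = (135 + 665 + 370 + 165 + 120) = 1,455. DTI = 1,455/3,700 = 39.3% ≤ 43%
LTV = 27,800/27,500 = 101.1% ≤ 115%
Score 606 is in the 592–620 band; LTV 101.1% is in the 93.01–102% band → 6.8%.

6.8%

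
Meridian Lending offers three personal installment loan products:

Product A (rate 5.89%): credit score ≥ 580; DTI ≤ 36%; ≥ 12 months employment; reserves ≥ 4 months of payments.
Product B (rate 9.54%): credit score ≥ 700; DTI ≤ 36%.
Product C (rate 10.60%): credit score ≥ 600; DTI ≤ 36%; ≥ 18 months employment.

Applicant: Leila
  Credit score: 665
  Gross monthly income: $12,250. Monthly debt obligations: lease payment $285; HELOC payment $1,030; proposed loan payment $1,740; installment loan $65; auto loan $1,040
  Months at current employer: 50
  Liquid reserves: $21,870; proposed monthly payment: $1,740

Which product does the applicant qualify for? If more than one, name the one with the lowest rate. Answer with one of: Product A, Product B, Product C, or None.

Product A

Total debts = (285 + 1,030 + 1,740 + 65 + 1,040) = 4,160; DTI = 4,160/12,250 = 34%.
Reserves = 21,870/1,740 = 12.6 months.
Product A: score 665 ≥ 580; DTI 34% ≤ 36%; employment 50 ≥ 12 mo; reserves 12.6 ≥ 4 mo → qualifies.
Product B: score 665 < 700; DTI 34% ≤ 36% → does not qualify.
Product C: score 665 ≥ 600; DTI 34% ≤ 36%; employment 50 ≥ 18 mo → qualifies.
Qualifying: Product A, Product C. Lowest rate is 5.89% → Product A.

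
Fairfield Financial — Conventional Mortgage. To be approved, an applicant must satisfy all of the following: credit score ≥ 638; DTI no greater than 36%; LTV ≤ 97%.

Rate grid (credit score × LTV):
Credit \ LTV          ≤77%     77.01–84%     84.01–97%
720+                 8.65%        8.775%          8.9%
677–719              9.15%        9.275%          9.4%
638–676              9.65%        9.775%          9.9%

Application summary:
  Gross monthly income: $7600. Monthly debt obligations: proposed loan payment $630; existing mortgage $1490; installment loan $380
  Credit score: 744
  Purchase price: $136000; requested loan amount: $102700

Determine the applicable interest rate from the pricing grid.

Credit score 744 ≥ 638; Total monthly debts = (630 + 1,490 + 380) = 2,500. Debt-to-income = 2,500/7,600 = 32.9% — meets 36% limit
Loan-to-value = 102,700/136,000 = 75.5% — pass (97% max)
Row: 744 falls in 720+. Column: 75.5% falls in ≤77%. Rate = 8.65%.

8.65%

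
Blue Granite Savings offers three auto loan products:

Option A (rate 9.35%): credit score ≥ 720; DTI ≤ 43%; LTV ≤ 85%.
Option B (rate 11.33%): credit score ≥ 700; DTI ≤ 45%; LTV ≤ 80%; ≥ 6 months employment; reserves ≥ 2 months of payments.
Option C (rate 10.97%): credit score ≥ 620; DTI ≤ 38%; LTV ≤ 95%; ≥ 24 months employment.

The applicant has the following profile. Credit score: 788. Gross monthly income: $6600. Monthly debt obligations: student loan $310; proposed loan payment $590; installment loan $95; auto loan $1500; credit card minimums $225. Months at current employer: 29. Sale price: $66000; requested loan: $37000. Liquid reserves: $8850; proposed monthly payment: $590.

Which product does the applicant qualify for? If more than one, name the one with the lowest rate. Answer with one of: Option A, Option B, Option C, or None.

Option A

Total debts = (310 + 590 + 95 + 1,500 + 225) = 2,720; DTI = 2,720/6,600 = 41.2%.
LTV = 37,000/66,000 = 56.1%.
Reserves = 8,850/590 = 15.0 months.
Option A: score 788 ≥ 720; DTI 41.2% ≤ 43%; LTV 56.1% ≤ 85% → qualifies.
Option B: score 788 ≥ 700; DTI 41.2% ≤ 45%; LTV 56.1% ≤ 80%; employment 29 ≥ 6 mo; reserves 15.0 ≥ 2 mo → qualifies.
Option C: score 788 ≥ 620; DTI 41.2% > 38%; LTV 56.1% ≤ 95%; employment 29 ≥ 24 mo → does not qualify.
Qualifying: Option A, Option B. Lowest rate is 9.35% → Option A.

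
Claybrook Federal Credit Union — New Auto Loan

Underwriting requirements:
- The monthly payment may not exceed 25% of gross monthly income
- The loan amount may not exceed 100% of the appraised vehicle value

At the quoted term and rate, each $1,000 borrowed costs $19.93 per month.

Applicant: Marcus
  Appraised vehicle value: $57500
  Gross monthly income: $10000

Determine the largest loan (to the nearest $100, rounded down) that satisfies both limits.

Payment cap: 25% × $10,000 = $2,500/month.
At $19.93 per $1,000, that supports 2,500/19.93 × 1,000 ≈ $125,439 → $125,400.
LTV cap: 100% × $57,500 = $57,500 → $57,500.
Binding constraint: loan-to-value.

$57,500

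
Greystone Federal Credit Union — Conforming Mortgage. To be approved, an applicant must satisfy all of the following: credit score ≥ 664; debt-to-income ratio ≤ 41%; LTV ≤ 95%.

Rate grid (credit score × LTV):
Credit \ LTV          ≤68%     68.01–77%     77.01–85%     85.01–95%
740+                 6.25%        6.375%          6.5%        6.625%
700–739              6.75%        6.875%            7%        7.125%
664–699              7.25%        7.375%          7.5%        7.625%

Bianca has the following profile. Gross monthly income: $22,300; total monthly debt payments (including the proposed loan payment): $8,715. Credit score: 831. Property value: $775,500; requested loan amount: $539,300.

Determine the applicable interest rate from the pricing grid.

Credit score 831 ≥ 664; DTI: 8,715 ÷ 22,300 = 39.1%, within the 41% cap
LTV = 539,300/775,500 = 69.5% ≤ 95%
Score 831 is in the 740+ band; LTV 69.5% is in the 68.01–77% band → 6.375%.

6.375%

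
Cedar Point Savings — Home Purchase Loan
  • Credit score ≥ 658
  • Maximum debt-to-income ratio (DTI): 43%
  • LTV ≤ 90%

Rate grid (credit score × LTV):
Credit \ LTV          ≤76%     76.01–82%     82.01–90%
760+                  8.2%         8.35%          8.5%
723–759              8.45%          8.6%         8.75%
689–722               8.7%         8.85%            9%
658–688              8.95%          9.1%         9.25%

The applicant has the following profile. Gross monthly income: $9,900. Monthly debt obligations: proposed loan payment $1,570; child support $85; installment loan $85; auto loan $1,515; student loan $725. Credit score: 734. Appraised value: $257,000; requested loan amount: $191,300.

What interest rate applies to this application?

Credit score 734 ≥ 658; Total monthly debts = (1,570 + 85 + 85 + 1,515 + 725) = 3,980. Debt-to-income = 3,980/9,900 = 40.2% — meets 43% limit
Loan-to-value = 191,300/257,000 = 74.4% — pass (90% max)
Credit 734 → row 723–759; LTV 74.4% → column ≤76%. Grid cell → 8.45%.

8.45%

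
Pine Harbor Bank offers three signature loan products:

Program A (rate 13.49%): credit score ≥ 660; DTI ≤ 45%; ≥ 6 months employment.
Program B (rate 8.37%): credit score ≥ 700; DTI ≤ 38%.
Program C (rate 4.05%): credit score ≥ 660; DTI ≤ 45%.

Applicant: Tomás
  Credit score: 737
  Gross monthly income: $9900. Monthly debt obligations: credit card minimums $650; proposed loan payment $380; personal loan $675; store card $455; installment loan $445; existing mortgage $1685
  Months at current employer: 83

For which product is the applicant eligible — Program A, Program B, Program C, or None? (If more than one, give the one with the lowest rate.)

Program C

Total debts = (650 + 380 + 675 + 455 + 445 + 1,685) = 4,290; DTI = 4,290/9,900 = 43.3%.
Program A: score 737 ≥ 660; DTI 43.3% ≤ 45%; employment 83 ≥ 6 mo → qualifies.
Program B: score 737 ≥ 700; DTI 43.3% > 38% → does not qualify.
Program C: score 737 ≥ 660; DTI 43.3% ≤ 45% → qualifies.
Qualifying: Program A, Program C. Lowest rate is 4.05% → Program C.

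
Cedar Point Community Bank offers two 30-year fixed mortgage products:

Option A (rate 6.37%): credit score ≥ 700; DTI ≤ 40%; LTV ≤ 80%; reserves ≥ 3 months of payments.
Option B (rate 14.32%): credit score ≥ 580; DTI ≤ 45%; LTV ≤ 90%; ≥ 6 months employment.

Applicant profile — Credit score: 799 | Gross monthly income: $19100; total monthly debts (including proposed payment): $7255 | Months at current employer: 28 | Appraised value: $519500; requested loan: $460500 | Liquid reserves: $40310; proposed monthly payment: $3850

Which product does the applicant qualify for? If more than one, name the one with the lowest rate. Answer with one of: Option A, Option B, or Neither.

Option B

DTI = 7,255/19,100 = 38%.
LTV = 460,500/519,500 = 88.6%.
Reserves = 40,310/3,850 = 10.5 months.
Option A: score 799 ≥ 700; DTI 38% ≤ 40%; LTV 88.6% > 80%; reserves 10.5 ≥ 3 mo → does not qualify.
Option B: score 799 ≥ 580; DTI 38% ≤ 45%; LTV 88.6% ≤ 90%; employment 28 ≥ 6 mo → qualifies.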